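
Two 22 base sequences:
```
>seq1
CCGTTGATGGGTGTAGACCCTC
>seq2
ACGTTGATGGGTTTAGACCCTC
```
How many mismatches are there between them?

2

Comparing position by position, 2 bases differ: 1 (C/A), 13 (G/T).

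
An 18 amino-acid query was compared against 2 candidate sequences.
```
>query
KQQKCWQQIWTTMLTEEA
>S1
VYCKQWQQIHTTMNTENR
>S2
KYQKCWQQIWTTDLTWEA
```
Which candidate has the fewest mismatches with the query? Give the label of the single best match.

Hamming distances to query — S1: 8; S2: 3.
Smallest is S2 with 3 mismatches.

S2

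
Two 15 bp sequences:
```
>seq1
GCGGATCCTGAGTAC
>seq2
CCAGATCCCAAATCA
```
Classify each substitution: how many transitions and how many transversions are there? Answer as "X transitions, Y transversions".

4 transitions, 3 transversions

Transitions (purine↔purine or pyrimidine↔pyrimidine): 3 G→A, 9 T→C, 10 G→A, 12 G→A.
Transversions (purine↔pyrimidine): 1 G→C, 14 A→C, 15 C→A.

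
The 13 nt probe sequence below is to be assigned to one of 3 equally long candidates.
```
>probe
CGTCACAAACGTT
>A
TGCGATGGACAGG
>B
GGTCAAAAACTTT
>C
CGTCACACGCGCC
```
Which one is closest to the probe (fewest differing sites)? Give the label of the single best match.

B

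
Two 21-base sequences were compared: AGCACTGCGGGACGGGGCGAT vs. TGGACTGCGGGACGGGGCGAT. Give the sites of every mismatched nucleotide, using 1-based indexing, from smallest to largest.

1, 3

Differences at site 1 (A→T), site 3 (C→G).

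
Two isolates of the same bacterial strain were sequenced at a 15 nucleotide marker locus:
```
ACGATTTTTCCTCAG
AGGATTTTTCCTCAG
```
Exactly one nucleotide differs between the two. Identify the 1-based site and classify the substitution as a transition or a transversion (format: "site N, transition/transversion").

site 2, transversion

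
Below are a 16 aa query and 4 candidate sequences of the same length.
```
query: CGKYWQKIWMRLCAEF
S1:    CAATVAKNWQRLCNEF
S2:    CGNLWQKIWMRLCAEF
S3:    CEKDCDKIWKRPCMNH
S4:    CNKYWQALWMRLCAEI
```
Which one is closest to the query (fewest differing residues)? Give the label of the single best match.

Hamming distances to query — S1: 8; S2: 2; S3: 9; S4: 4.
Smallest is S2 with 2 mismatches.

S2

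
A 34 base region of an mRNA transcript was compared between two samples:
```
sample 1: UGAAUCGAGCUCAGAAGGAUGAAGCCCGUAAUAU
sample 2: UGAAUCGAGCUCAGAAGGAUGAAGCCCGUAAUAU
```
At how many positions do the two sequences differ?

0

No positions differ; the sequences are identical.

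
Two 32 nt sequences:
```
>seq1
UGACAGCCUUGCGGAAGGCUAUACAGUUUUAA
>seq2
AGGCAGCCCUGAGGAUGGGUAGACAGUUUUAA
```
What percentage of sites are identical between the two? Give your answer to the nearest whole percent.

Mismatches at positions 1, 3, 9, 12, 16, 19, 22 (1-based): 7 of 32.
Identical positions: 25/32 = 78.12% → 78%.

78%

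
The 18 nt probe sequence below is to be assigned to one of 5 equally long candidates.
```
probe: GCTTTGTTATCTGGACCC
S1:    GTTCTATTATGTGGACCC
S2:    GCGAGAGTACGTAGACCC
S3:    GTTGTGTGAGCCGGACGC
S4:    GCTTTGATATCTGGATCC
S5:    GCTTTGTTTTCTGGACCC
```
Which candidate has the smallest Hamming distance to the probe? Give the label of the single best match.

Hamming distances to probe — S1: 4; S2: 8; S3: 6; S4: 2; S5: 1.
Smallest is S5 with 1 mismatch.

S5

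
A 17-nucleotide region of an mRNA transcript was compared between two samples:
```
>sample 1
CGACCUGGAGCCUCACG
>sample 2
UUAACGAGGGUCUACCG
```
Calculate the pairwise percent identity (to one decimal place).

47.1%

9 positions differ (1, 2, 4, 6, 7, 9, 11, 14, 15), so 8 of 17 match: 8/17 = 47.06%.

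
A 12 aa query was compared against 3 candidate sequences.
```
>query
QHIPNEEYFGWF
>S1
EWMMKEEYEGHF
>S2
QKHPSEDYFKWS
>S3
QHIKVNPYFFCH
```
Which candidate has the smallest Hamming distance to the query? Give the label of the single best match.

S1 differs at 7 residues; S2 differs at 6 residues; S3 differs at 7 residues. The closest is S2.

S2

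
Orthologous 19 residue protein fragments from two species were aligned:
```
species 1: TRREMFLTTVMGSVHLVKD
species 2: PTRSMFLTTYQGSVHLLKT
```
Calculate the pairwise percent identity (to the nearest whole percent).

63%

7 positions differ (1, 2, 4, 10, 11, 17, 19), so 12 of 19 match: 12/19 = 63.16%.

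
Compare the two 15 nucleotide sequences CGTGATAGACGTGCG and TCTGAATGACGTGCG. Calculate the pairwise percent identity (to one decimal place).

73.3%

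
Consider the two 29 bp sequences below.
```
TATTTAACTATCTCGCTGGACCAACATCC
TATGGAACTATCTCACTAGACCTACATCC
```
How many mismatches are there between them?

5

The sequences differ at bases 4, 5, 15, 18, 23 (1-based) — 5 in total.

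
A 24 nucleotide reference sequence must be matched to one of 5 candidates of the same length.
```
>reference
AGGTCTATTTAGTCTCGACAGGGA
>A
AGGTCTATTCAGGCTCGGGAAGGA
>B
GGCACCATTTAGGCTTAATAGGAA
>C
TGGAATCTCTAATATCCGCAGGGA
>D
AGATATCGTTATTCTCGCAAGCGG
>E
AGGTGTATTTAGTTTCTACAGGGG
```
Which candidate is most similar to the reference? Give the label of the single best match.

E

Hamming distances to reference — A: 5; B: 9; C: 9; D: 9; E: 4.
Smallest is E with 4 mismatches.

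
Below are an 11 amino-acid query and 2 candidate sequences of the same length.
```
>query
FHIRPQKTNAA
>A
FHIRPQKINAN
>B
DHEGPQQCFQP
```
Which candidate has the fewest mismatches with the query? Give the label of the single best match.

A

A differs at 2 positions; B differs at 8 positions. The closest is A.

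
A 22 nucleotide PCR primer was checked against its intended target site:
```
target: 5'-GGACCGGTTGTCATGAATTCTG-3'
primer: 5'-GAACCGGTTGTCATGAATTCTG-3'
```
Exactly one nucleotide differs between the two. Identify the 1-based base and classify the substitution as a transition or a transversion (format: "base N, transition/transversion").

The sequences differ only at base 2: G→A (purine→purine), a transition.

base 2, transition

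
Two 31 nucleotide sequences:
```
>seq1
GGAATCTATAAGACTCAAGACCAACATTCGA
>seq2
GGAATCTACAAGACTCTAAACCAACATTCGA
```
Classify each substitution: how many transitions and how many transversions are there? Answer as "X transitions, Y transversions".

2 transitions, 1 transversion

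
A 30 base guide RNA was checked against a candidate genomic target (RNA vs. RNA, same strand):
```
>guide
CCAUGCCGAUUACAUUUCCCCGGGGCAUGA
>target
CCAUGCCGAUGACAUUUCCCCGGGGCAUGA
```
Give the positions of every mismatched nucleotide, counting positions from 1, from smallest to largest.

Differences at position 11 (U→G).

11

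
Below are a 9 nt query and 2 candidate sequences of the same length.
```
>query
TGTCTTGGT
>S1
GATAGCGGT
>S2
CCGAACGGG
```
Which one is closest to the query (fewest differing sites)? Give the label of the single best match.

S1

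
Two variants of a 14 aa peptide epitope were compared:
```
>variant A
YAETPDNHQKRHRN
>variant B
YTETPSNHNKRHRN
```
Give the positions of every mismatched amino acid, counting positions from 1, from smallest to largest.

2, 6, 9

Scanning 1-based: 2: A/T; 6: D/S; 9: Q/N.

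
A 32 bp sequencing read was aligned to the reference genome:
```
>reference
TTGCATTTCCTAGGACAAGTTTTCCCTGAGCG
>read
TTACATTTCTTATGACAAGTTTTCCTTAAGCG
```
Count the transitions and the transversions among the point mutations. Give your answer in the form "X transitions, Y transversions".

4 transitions, 1 transversion

Transitions (purine↔purine or pyrimidine↔pyrimidine): 3 G→A, 10 C→T, 26 C→T, 28 G→A.
Transversions (purine↔pyrimidine): 13 G→T.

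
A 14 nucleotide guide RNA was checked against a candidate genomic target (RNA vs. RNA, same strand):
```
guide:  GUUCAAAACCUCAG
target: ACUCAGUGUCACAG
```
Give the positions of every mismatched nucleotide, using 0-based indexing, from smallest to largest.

0, 1, 5, 6, 7, 8, 10

Scanning 0-based: 0: G/A; 1: U/C; 5: A/G; 6: A/U; 7: A/G; 8: C/U; 10: U/A.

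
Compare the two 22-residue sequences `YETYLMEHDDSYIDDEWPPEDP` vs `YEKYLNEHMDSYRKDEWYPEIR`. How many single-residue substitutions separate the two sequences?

8

Comparing position by position, 8 residues differ: 3 (T/K), 6 (M/N), 9 (D/M), 13 (I/R), 14 (D/K), 18 (P/Y), 21 (D/I), 22 (P/R).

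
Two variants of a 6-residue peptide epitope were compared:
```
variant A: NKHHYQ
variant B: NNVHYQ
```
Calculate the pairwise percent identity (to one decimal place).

66.7%

2 positions differ (2, 3), so 4 of 6 match: 4/6 = 66.67%.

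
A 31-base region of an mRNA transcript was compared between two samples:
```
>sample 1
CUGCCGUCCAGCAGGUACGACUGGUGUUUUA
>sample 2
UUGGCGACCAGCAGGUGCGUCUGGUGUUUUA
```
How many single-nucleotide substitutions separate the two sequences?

The sequences differ at positions 1, 4, 7, 17, 20 (1-based) — 5 in total.

5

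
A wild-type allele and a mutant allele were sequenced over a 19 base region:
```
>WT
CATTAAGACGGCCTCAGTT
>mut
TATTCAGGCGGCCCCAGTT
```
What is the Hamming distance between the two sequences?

Comparing position by position, 4 sites differ: 1 (C/T), 5 (A/C), 8 (A/G), 14 (T/C).

4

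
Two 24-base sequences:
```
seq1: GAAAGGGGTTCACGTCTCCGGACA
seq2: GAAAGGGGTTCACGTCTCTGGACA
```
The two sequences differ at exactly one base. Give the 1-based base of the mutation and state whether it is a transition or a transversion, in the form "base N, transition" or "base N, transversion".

base 19, transition

The sequences differ only at base 19: C→T (pyrimidine→pyrimidine), a transition.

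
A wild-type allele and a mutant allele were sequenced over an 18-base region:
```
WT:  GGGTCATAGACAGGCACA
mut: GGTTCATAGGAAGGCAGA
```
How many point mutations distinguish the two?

The sequences differ at sites 3, 10, 11, 17 (1-based) — 4 in total.

4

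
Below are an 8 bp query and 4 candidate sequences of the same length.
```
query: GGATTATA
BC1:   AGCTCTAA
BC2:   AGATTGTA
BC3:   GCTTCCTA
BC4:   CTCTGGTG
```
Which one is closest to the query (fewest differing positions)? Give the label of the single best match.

Hamming distances to query — BC1: 5; BC2: 2; BC3: 4; BC4: 6.
Smallest is BC2 with 2 mismatches.

BC2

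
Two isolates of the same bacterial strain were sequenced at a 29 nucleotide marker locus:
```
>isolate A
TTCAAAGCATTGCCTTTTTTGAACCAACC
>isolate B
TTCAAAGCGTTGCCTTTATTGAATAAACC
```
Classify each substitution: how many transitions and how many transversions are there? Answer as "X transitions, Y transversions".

2 transitions, 2 transversions

Transitions (purine↔purine or pyrimidine↔pyrimidine): 9 A→G, 24 C→T.
Transversions (purine↔pyrimidine): 18 T→A, 25 C→A.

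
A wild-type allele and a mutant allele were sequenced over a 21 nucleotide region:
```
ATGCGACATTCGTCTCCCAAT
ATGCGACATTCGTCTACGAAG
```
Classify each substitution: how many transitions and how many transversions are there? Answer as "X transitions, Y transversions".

0 transitions, 3 transversions

Mismatches (1-based):
position 16: C→A (pyrimidine→purine, transversion)
position 18: C→G (pyrimidine→purine, transversion)
position 21: T→G (pyrimidine→purine, transversion)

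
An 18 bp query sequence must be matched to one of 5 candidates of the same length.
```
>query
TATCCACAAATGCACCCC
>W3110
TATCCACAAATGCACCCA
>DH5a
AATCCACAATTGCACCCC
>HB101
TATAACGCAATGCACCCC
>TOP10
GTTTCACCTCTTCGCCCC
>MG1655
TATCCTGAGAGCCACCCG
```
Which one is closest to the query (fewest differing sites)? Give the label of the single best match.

W3110

W3110 differs at 1 site; DH5a differs at 2 sites; HB101 differs at 5 sites; TOP10 differs at 8 sites; MG1655 differs at 6 sites. The closest is W3110.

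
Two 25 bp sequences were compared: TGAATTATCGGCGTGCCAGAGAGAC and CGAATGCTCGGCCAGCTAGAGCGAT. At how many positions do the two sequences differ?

The sequences differ at positions 1, 6, 7, 13, 14, 17, 22, 25 (1-based) — 8 in total.

8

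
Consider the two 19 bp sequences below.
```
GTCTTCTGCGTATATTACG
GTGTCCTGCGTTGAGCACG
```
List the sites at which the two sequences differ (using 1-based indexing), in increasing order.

Differences at site 3 (C→G), site 5 (T→C), site 12 (A→T), site 13 (T→G), site 15 (T→G), site 16 (T→C).

3, 5, 12, 13, 15, 16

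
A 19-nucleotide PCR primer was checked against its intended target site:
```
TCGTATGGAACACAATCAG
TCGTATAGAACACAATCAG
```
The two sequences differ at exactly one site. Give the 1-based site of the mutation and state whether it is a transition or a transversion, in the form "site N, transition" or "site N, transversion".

site 7, transition

Site 7 changes G→A. G is a purine and A is a purine, so this is a transition.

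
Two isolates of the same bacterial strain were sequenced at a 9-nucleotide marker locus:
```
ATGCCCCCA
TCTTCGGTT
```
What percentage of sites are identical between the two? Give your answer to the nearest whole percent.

11%

Mismatches at positions 1, 2, 3, 4, 6, 7, 8, 9 (1-based): 8 of 9.
Identical positions: 1/9 = 11.11% → 11%.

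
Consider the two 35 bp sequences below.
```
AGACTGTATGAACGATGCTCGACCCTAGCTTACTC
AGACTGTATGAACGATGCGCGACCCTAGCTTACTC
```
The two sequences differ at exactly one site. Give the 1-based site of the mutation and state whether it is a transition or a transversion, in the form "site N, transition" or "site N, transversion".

site 19, transversion

Site 19 changes T→G. T is a pyrimidine and G is a purine, so this is a transversion.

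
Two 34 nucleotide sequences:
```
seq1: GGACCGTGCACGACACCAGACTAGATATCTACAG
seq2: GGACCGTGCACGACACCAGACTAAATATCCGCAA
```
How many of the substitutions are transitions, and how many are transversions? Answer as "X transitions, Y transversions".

Transitions (purine↔purine or pyrimidine↔pyrimidine): 24 G→A, 30 T→C, 31 A→G, 34 G→A.
Transversions (purine↔pyrimidine): none.

4 transitions, 0 transversions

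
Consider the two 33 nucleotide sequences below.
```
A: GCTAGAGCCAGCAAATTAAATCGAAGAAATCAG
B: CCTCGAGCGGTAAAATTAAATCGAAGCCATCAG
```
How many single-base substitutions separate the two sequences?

Comparing position by position, 8 sites differ: 1 (G/C), 4 (A/C), 9 (C/G), 10 (A/G), 11 (G/T), 12 (C/A), 27 (A/C), 28 (A/C).

8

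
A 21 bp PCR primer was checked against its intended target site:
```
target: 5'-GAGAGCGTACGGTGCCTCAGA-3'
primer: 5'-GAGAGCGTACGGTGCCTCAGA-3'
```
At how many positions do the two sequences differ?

No positions differ; the sequences are identical.

0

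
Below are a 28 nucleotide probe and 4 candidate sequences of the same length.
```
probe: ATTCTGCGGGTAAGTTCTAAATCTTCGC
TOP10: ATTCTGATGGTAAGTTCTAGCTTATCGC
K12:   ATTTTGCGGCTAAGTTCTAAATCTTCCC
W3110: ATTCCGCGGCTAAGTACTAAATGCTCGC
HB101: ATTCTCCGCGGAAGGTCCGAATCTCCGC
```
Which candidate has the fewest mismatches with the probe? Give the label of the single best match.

K12

TOP10 differs at 6 bases; K12 differs at 3 bases; W3110 differs at 5 bases; HB101 differs at 7 bases. The closest is K12.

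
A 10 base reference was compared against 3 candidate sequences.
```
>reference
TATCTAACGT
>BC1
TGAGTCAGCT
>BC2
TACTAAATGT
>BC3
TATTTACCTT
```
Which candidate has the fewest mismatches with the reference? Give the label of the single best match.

BC3

Hamming distances to reference — BC1: 6; BC2: 4; BC3: 3.
Smallest is BC3 with 3 mismatches.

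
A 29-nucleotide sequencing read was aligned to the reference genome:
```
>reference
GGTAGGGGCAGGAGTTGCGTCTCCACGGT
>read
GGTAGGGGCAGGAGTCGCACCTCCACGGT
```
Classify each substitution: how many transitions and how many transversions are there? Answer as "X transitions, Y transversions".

3 transitions, 0 transversions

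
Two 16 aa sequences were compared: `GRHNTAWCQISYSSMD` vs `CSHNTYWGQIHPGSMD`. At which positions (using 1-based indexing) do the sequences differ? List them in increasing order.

Differences at position 1 (G→C), position 2 (R→S), position 6 (A→Y), position 8 (C→G), position 11 (S→H), position 12 (Y→P), position 13 (S→G).

1, 2, 6, 8, 11, 12, 13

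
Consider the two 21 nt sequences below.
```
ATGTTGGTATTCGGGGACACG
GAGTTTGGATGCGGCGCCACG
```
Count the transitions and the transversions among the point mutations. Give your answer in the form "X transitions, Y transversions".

Mismatches (1-based):
site 1: A→G (purine→purine, transition)
site 2: T→A (pyrimidine→purine, transversion)
site 6: G→T (purine→pyrimidine, transversion)
site 8: T→G (pyrimidine→purine, transversion)
site 11: T→G (pyrimidine→purine, transversion)
site 15: G→C (purine→pyrimidine, transversion)
site 17: A→C (purine→pyrimidine, transversion)

1 transition, 6 transversions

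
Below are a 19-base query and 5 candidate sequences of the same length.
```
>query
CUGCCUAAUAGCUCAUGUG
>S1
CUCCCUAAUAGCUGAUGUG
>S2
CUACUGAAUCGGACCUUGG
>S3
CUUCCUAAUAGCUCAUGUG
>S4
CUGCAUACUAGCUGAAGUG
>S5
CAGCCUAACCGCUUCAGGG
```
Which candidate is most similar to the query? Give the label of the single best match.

Hamming distances to query — S1: 2; S2: 9; S3: 1; S4: 4; S5: 7.
Smallest is S3 with 1 mismatch.

S3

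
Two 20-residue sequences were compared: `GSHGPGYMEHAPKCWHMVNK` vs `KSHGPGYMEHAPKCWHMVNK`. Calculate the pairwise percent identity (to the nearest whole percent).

95%

Mismatch at position 1 (1-based): 1 of 20.
Identical positions: 19/20 = 95% → 95%.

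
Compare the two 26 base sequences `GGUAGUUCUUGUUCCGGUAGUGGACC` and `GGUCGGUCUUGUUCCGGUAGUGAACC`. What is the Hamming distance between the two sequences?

The sequences differ at positions 4, 6, 23 (1-based) — 3 in total.

3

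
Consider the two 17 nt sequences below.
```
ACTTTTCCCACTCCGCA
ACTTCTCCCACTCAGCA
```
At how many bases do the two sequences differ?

2

Comparing position by position, 2 bases differ: 5 (T/C), 14 (C/A).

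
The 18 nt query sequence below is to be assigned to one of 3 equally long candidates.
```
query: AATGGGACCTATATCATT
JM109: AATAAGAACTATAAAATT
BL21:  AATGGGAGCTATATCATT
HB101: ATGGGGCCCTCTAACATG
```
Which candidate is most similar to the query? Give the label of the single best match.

BL21

JM109 differs at 5 sites; BL21 differs at 1 site; HB101 differs at 6 sites. The closest is BL21.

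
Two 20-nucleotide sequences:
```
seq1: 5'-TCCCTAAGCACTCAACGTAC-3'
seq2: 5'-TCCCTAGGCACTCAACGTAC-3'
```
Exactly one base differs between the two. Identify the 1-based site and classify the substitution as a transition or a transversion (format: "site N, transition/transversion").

Site 7 changes A→G. A is a purine and G is a purine, so this is a transition.

site 7, transition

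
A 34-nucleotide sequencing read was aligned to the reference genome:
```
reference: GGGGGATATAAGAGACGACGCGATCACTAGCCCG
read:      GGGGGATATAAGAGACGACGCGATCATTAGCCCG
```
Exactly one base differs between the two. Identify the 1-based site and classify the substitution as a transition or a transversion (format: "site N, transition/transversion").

Site 27 changes C→T. C is a pyrimidine and T is a pyrimidine, so this is a transition.

site 27, transition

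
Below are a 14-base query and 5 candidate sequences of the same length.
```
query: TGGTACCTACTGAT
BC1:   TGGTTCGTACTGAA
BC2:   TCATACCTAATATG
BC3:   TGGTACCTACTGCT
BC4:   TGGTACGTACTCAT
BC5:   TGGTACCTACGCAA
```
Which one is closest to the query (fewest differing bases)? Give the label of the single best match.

BC1 differs at 3 bases; BC2 differs at 6 bases; BC3 differs at 1 base; BC4 differs at 2 bases; BC5 differs at 3 bases. The closest is BC3.

BC3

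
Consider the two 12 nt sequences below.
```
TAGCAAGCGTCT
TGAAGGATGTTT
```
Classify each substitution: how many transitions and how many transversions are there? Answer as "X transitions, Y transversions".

Mismatches (1-based):
site 2: A→G (purine→purine, transition)
site 3: G→A (purine→purine, transition)
site 4: C→A (pyrimidine→purine, transversion)
site 5: A→G (purine→purine, transition)
site 6: A→G (purine→purine, transition)
site 7: G→A (purine→purine, transition)
site 8: C→T (pyrimidine→pyrimidine, transition)
site 11: C→T (pyrimidine→pyrimidine, transition)

7 transitions, 1 transversion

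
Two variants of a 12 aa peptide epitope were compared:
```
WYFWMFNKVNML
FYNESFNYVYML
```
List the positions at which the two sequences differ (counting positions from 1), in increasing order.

1, 3, 4, 5, 8, 10

Scanning 1-based: 1: W/F; 3: F/N; 4: W/E; 5: M/S; 8: K/Y; 10: N/Y.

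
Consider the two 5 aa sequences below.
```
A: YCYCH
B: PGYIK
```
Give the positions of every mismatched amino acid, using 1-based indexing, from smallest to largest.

1, 2, 4, 5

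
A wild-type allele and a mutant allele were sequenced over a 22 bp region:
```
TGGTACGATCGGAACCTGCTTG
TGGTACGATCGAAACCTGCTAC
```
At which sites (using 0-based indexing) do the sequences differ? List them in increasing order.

11, 20, 21

Scanning 0-based: 11: G/A; 20: T/A; 21: G/C.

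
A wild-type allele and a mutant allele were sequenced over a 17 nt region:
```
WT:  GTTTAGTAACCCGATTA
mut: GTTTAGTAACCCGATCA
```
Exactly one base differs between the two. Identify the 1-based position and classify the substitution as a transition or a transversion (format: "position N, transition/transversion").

The sequences differ only at position 16: T→C (pyrimidine→pyrimidine), a transition.

position 16, transition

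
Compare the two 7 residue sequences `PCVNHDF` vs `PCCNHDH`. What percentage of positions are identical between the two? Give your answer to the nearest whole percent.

2 positions differ (3, 7), so 5 of 7 match: 5/7 = 71.43%.

71%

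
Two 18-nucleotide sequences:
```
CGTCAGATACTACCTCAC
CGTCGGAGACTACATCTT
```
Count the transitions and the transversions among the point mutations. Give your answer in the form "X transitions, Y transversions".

2 transitions, 3 transversions

Mismatches (1-based):
position 5: A→G (purine→purine, transition)
position 8: T→G (pyrimidine→purine, transversion)
position 14: C→A (pyrimidine→purine, transversion)
position 17: A→T (purine→pyrimidine, transversion)
position 18: C→T (pyrimidine→pyrimidine, transition)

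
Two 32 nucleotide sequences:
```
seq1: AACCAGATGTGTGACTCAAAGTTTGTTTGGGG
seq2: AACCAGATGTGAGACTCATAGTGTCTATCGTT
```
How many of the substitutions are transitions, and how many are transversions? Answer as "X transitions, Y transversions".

Transitions (purine↔purine or pyrimidine↔pyrimidine): none.
Transversions (purine↔pyrimidine): 12 T→A, 19 A→T, 23 T→G, 25 G→C, 27 T→A, 29 G→C, 31 G→T, 32 G→T.

0 transitions, 8 transversions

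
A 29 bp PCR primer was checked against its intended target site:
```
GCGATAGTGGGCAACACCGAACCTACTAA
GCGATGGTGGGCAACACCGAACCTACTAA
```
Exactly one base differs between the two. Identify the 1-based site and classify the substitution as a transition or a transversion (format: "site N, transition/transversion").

Site 6 changes A→G. A is a purine and G is a purine, so this is a transition.

site 6, transition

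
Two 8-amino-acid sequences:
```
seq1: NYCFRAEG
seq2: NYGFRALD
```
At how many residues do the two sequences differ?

3

The sequences differ at residues 3, 7, 8 (1-based) — 3 in total.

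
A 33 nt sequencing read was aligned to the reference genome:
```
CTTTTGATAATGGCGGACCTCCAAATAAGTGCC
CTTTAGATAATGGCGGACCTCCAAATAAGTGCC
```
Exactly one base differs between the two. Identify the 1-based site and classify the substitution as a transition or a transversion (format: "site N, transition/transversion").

site 5, transversion

The sequences differ only at site 5: T→A (pyrimidine→purine), a transversion.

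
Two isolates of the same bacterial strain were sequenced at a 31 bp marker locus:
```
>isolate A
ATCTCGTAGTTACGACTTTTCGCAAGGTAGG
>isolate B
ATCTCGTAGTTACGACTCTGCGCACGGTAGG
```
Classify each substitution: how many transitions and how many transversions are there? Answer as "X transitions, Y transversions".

Transitions (purine↔purine or pyrimidine↔pyrimidine): 18 T→C.
Transversions (purine↔pyrimidine): 20 T→G, 25 A→C.

1 transition, 2 transversions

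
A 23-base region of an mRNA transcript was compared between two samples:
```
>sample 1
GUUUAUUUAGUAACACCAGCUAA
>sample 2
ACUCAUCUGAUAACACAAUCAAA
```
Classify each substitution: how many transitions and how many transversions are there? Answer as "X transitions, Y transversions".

6 transitions, 3 transversions

Transitions (purine↔purine or pyrimidine↔pyrimidine): 1 G→A, 2 U→C, 4 U→C, 7 U→C, 9 A→G, 10 G→A.
Transversions (purine↔pyrimidine): 17 C→A, 19 G→U, 21 U→A.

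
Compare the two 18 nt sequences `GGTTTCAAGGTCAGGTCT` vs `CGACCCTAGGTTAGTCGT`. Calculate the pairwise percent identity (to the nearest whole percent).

50%

9 positions differ (1, 3, 4, 5, 7, 12, 15, 16, 17), so 9 of 18 match: 9/18 = 50%.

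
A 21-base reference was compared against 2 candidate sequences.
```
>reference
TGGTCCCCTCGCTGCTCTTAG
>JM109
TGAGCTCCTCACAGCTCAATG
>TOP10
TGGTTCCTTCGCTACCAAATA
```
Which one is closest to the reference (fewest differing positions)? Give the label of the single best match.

Hamming distances to reference — JM109: 8; TOP10: 9.
Smallest is JM109 with 8 mismatches.

JM109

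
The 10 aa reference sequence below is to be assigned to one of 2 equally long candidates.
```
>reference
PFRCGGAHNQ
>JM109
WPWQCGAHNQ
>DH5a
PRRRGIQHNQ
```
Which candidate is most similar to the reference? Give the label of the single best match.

DH5a

JM109 differs at 5 positions; DH5a differs at 4 positions. The closest is DH5a.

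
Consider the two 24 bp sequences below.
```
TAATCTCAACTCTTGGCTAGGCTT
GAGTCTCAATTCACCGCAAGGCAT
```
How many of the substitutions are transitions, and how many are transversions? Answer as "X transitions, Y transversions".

Transitions (purine↔purine or pyrimidine↔pyrimidine): 3 A→G, 10 C→T, 14 T→C.
Transversions (purine↔pyrimidine): 1 T→G, 13 T→A, 15 G→C, 18 T→A, 23 T→A.

3 transitions, 5 transversions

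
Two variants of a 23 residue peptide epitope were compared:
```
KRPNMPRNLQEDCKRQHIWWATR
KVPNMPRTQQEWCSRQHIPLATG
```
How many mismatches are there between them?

8

Comparing position by position, 8 positions differ: 2 (R/V), 8 (N/T), 9 (L/Q), 12 (D/W), 14 (K/S), 19 (W/P), 20 (W/L), 23 (R/G).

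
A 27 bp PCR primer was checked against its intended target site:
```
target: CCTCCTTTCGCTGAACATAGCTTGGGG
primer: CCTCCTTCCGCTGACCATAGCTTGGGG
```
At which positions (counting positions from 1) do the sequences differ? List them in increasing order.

8, 15

Scanning 1-based: 8: T/C; 15: A/C.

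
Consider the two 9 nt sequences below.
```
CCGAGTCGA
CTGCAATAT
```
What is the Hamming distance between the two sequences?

Mismatches (1-based): base 2: C→T; base 4: A→C; base 5: G→A; base 6: T→A; base 7: C→T; base 8: G→A; base 9: A→T.

7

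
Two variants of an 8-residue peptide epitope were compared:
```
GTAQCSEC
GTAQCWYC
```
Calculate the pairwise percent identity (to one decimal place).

Mismatches at positions 6, 7 (1-based): 2 of 8.
Identical positions: 6/8 = 75% → 75.0%.

75.0%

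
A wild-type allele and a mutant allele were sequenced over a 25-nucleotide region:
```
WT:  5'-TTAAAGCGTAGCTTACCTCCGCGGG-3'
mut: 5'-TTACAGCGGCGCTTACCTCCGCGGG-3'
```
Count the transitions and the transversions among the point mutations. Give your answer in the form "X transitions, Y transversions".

0 transitions, 3 transversions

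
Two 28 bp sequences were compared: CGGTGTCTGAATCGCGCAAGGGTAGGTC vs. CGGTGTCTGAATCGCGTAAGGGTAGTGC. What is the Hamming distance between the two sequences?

Mismatches (1-based): base 17: C→T; base 26: G→T; base 27: T→G.

3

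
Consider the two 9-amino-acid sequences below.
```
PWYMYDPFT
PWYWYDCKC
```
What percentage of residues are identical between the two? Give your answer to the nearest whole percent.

Mismatches at positions 4, 7, 8, 9 (1-based): 4 of 9.
Identical positions: 5/9 = 55.56% → 56%.

56%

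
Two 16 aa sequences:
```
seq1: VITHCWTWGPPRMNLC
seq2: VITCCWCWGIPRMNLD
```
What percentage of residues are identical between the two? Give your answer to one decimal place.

75.0%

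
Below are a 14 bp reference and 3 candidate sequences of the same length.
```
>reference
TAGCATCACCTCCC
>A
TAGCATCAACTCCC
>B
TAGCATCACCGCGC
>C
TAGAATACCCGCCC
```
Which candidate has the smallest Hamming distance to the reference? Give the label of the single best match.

Hamming distances to reference — A: 1; B: 2; C: 4.
Smallest is A with 1 mismatch.

A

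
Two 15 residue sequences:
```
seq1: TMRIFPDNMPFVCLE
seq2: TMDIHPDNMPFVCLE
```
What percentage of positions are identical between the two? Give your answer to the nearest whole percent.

87%

Mismatches at positions 3, 5 (1-based): 2 of 15.
Identical positions: 13/15 = 86.67% → 87%.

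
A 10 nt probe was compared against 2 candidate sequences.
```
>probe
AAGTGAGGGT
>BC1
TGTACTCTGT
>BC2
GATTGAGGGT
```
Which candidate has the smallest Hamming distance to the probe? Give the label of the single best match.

BC2

BC1 differs at 8 sites; BC2 differs at 2 sites. The closest is BC2.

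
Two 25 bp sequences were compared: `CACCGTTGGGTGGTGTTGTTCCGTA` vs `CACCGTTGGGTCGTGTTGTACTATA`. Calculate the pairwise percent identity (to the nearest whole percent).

84%

Mismatches at positions 12, 20, 22, 23 (1-based): 4 of 25.
Identical positions: 21/25 = 84% → 84%.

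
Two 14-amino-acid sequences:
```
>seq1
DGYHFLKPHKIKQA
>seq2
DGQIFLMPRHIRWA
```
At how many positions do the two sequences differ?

Mismatches (1-based): position 3: Y→Q; position 4: H→I; position 7: K→M; position 9: H→R; position 10: K→H; position 12: K→R; position 13: Q→W.

7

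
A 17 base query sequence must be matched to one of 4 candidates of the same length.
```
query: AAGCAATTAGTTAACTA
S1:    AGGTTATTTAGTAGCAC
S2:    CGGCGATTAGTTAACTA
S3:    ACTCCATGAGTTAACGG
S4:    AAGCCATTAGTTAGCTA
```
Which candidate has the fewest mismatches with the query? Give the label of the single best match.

S4

Hamming distances to query — S1: 9; S2: 3; S3: 6; S4: 2.
Smallest is S4 with 2 mismatches.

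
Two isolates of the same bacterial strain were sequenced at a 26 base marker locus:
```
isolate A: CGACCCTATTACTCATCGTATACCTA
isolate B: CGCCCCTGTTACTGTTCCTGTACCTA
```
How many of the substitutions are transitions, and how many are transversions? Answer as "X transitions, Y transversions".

2 transitions, 4 transversions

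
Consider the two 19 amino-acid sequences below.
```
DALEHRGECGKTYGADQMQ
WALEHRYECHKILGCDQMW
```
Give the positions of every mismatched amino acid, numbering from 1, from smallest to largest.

Differences at position 1 (D→W), position 7 (G→Y), position 10 (G→H), position 12 (T→I), position 13 (Y→L), position 15 (A→C), position 19 (Q→W).

1, 7, 10, 12, 13, 15, 19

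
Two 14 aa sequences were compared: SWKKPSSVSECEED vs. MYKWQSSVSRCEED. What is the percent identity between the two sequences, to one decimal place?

5 positions differ (1, 2, 4, 5, 10), so 9 of 14 match: 9/14 = 64.29%.

64.3%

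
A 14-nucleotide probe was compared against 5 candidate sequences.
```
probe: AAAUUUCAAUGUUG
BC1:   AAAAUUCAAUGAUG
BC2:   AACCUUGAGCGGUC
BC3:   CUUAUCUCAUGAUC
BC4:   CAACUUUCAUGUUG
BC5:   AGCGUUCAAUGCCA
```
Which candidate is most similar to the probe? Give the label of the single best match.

BC1 differs at 2 bases; BC2 differs at 7 bases; BC3 differs at 9 bases; BC4 differs at 4 bases; BC5 differs at 6 bases. The closest is BC1.

BC1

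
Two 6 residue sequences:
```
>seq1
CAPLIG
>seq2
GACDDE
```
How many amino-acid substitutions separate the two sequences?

5

The sequences differ at residues 1, 3, 4, 5, 6 (1-based) — 5 in total.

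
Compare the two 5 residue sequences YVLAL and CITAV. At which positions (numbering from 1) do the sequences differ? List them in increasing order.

Scanning 1-based: 1: Y/C; 2: V/I; 3: L/T; 5: L/V.

1, 2, 3, 5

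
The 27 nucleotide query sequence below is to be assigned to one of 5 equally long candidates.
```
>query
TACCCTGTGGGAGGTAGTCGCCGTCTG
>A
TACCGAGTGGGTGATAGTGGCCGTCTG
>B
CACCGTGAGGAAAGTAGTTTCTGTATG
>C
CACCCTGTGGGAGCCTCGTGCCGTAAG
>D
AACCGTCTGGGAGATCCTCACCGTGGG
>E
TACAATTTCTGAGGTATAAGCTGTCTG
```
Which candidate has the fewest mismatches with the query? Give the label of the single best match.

A

Hamming distances to query — A: 5; B: 9; C: 9; D: 9; E: 9.
Smallest is A with 5 mismatches.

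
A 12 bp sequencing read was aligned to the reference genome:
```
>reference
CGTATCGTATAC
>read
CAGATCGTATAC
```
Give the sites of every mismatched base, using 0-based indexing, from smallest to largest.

1, 2

Differences at site 1 (G→A), site 2 (T→G).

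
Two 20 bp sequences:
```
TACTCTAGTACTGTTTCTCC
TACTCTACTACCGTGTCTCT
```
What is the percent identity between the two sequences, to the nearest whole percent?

80%

4 positions differ (8, 12, 15, 20), so 16 of 20 match: 16/20 = 80%.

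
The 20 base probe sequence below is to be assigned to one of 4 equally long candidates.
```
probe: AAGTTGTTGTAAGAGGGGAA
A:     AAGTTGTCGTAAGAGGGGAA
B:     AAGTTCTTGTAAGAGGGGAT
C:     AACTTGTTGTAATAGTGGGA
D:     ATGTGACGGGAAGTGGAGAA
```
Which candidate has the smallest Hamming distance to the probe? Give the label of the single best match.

A differs at 1 position; B differs at 2 positions; C differs at 4 positions; D differs at 8 positions. The closest is A.

A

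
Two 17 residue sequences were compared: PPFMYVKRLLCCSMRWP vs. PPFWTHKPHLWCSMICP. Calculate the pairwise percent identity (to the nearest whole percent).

53%

8 positions differ (4, 5, 6, 8, 9, 11, 15, 16), so 9 of 17 match: 9/17 = 52.94%.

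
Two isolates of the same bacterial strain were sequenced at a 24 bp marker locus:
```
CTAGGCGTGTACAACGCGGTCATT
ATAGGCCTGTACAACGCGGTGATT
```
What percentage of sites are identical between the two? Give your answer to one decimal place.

Mismatches at positions 1, 7, 21 (1-based): 3 of 24.
Identical positions: 21/24 = 87.5% → 87.5%.

87.5%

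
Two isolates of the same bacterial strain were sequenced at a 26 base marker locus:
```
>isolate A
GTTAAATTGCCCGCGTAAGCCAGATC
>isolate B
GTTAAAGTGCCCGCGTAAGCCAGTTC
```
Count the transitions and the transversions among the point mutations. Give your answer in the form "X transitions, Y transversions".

Mismatches (1-based):
position 7: T→G (pyrimidine→purine, transversion)
position 24: A→T (purine→pyrimidine, transversion)

0 transitions, 2 transversions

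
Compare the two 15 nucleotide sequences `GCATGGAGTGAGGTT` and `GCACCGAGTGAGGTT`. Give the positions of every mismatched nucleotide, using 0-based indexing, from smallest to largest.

3, 4

Differences at position 3 (T→C), position 4 (G→C).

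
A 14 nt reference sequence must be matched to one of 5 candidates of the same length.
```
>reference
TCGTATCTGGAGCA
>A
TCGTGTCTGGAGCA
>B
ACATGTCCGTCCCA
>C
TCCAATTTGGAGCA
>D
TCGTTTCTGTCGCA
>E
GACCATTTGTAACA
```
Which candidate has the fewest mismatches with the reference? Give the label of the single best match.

A differs at 1 base; B differs at 7 bases; C differs at 3 bases; D differs at 3 bases; E differs at 7 bases. The closest is A.

A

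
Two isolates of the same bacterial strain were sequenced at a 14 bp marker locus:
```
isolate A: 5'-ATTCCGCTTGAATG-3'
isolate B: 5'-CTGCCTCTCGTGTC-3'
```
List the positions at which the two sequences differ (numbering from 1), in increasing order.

Differences at position 1 (A→C), position 3 (T→G), position 6 (G→T), position 9 (T→C), position 11 (A→T), position 12 (A→G), position 14 (G→C).

1, 3, 6, 9, 11, 12, 14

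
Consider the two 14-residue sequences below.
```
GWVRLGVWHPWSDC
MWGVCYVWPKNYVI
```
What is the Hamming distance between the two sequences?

11

Comparing position by position, 11 positions differ: 1 (G/M), 3 (V/G), 4 (R/V), 5 (L/C), 6 (G/Y), 9 (H/P), 10 (P/K), 11 (W/N), 12 (S/Y), 13 (D/V), 14 (C/I).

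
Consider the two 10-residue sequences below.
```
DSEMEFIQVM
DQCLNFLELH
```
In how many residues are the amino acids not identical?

The sequences differ at residues 2, 3, 4, 5, 7, 8, 9, 10 (1-based) — 8 in total.

8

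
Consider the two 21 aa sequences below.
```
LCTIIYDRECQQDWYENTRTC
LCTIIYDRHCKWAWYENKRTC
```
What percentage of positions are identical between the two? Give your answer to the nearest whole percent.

76%

5 positions differ (9, 11, 12, 13, 18), so 16 of 21 match: 16/21 = 76.19%.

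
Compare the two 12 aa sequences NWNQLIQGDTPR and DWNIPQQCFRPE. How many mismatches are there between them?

8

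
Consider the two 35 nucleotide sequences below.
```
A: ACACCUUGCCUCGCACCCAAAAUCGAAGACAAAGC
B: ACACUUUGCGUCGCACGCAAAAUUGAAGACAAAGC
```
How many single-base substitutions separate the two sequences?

4

The sequences differ at bases 5, 10, 17, 24 (1-based) — 4 in total.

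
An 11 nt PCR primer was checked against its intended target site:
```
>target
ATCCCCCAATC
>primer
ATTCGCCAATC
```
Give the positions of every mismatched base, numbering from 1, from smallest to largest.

Scanning 1-based: 3: C/T; 5: C/G.

3, 5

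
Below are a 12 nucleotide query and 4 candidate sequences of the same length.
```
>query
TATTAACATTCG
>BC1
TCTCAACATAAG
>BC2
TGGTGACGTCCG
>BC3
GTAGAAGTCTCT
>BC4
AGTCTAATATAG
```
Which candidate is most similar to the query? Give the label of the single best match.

BC1

Hamming distances to query — BC1: 4; BC2: 5; BC3: 8; BC4: 8.
Smallest is BC1 with 4 mismatches.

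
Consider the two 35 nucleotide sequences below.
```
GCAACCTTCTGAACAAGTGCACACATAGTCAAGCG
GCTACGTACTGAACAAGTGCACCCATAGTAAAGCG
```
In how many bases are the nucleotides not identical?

Mismatches (1-based): base 3: A→T; base 6: C→G; base 8: T→A; base 23: A→C; base 30: C→A.

5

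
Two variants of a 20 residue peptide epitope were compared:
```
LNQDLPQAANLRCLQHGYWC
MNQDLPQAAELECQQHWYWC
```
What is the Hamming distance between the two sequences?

5

Mismatches (1-based): position 1: L→M; position 10: N→E; position 12: R→E; position 14: L→Q; position 17: G→W.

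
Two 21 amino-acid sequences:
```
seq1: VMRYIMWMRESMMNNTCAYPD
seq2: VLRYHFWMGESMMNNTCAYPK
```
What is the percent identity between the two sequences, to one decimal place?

Mismatches at positions 2, 5, 6, 9, 21 (1-based): 5 of 21.
Identical positions: 16/21 = 76.19% → 76.2%.

76.2%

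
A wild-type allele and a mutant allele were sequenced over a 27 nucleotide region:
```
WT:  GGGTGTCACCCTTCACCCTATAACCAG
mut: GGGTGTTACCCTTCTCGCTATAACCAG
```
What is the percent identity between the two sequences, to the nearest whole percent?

Mismatches at positions 7, 15, 17 (1-based): 3 of 27.
Identical positions: 24/27 = 88.89% → 89%.

89%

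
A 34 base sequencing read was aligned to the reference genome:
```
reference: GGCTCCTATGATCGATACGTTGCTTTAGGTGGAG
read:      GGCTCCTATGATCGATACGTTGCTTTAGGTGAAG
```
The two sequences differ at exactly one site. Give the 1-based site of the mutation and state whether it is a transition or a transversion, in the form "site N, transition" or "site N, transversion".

Site 32 changes G→A. G is a purine and A is a purine, so this is a transition.

site 32, transition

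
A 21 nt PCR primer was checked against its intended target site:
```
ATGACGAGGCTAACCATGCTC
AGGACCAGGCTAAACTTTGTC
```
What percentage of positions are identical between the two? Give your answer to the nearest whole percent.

Mismatches at positions 2, 6, 14, 16, 18, 19 (1-based): 6 of 21.
Identical positions: 15/21 = 71.43% → 71%.

71%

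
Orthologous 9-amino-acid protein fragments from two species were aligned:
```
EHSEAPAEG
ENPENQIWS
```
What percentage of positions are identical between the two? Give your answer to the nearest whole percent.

7 positions differ (2, 3, 5, 6, 7, 8, 9), so 2 of 9 match: 2/9 = 22.22%.

22%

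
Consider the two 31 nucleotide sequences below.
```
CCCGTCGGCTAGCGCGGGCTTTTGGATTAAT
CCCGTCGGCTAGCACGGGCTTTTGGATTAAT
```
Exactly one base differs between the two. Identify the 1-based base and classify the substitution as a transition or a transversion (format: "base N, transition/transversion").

base 14, transition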